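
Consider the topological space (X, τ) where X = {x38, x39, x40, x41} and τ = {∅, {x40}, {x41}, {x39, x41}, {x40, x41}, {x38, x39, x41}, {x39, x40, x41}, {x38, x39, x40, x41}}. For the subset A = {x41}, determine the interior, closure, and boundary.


int(A) = {x41}, cl(A) = {x38, x39, x41}, ∂A = {x38, x39}.

Closed sets in (X, τ) are complements of opens:
  closed(X, τ) = {∅, {x38}, {x40}, {x38, x39}, {x38, x40}, {x38, x39, x40}, {x38, x39, x41}, {x38, x39, x40, x41}}.
int(A) = ⋃ {U ∈ τ : U ⊆ A}. Opens contained in A: ∅, {x41}.
Taking the union of these: int(A) = {x41}.
cl(A) = ⋂ {C closed : A ⊆ C}. Closed sets containing A: {x38, x39, x41}, {x38, x39, x40, x41}.
Intersecting these: cl(A) = {x38, x39, x41}.
∂A = cl(A) ∖ int(A) = {x38, x39, x41} ∖ {x41} = {x38, x39}.


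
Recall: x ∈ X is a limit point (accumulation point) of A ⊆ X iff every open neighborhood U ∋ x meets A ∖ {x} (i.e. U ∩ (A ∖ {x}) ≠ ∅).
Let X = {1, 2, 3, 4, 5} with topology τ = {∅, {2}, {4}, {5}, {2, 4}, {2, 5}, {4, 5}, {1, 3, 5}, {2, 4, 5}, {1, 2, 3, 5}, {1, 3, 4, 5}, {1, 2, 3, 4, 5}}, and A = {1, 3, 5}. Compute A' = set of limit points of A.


A' = {1, 3}

For each x ∈ X, list the open sets U ∈ τ with x ∈ U, then check whether U ∩ (A ∖ {x}) ≠ ∅ for every such U.
  x = 1: opens ∋ x are {1, 3, 5}, {1, 2, 3, 5}, {1, 3, 4, 5}, {1, 2, 3, 4, 5}; each meets A ∖ {1}, so x IS a limit point.
  x = 2: open {2} ∋ x has {2} ∩ (A ∖ {2}) = ∅, so x is NOT a limit point.
  x = 3: opens ∋ x are {1, 3, 5}, {1, 2, 3, 5}, {1, 3, 4, 5}, {1, 2, 3, 4, 5}; each meets A ∖ {3}, so x IS a limit point.
  x = 4: open {4} ∋ x has {4} ∩ (A ∖ {4}) = ∅, so x is NOT a limit point.
  x = 5: open {5} ∋ x has {5} ∩ (A ∖ {5}) = ∅, so x is NOT a limit point.
Collecting: A' = {1, 3}.


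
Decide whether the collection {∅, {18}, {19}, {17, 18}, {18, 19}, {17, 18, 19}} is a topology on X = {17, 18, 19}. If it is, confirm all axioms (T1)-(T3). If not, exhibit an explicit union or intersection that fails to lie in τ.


τ IS a topology on X.

Axiom (T1): ∅ ∈ τ? Yes; X ∈ τ? Yes.
Axiom (T2/T3): check pairwise unions and intersections of members of τ.
All pairwise intersections and unions checked — each lies in τ. Therefore τ satisfies (T1), (T2), (T3): it IS a topology on X.


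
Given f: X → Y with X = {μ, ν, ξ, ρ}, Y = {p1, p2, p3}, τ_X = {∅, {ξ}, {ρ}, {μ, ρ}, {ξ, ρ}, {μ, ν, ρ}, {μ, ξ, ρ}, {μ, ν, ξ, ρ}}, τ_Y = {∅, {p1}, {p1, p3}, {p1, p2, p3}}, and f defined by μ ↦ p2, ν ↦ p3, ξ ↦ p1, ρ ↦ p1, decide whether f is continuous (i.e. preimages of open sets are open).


f is NOT continuous.

Compute f^{-1}(U) for each U ∈ τ_Y:
  U = ∅: f^{-1}(U) = ∅ ∈ τ_X ✓.
  U = {p1}: f^{-1}(U) = {ξ, ρ} ∈ τ_X ✓.
  U = {p1, p3}: f^{-1}(U) = {ν, ξ, ρ} ∉ τ_X ✗.
  U = {p1, p2, p3}: f^{-1}(U) = {μ, ν, ξ, ρ} ∈ τ_X ✓.
Found U = {p1, p3} with f^{-1}(U) = {ν, ξ, ρ} not in τ_X. Therefore f is NOT continuous.


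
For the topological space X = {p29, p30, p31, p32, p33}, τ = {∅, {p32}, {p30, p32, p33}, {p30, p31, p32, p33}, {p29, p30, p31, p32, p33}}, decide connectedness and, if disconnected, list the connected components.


(X, τ) is connected.

Find clopen sets (U ∈ τ with X ∖ U ∈ τ):
  U = ∅, X ∖ U = {p29, p30, p31, p32, p33} — both open, so U is clopen.
  U = {p29, p30, p31, p32, p33}, X ∖ U = ∅ — both open, so U is clopen.
Only trivial clopens (∅ and X) exist, so (X, τ) is connected.
Compute connected components by grouping points that agree on all clopens:
  component: {p29, p30, p31, p32, p33}


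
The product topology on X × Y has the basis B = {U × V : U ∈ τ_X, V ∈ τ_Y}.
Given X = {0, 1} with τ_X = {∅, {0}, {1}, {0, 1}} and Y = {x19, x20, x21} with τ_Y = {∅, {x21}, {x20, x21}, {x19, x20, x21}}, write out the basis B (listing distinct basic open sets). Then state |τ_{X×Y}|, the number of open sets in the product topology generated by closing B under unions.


Basis B = {∅ × ∅, {0} × {x21}, {1} × {x21}, {0} × {x20, x21}, {0, 1} × {x21}, {1} × {x20, x21}, {0} × {x19, x20, x21}, {1} × {x19, x20, x21}, {0, 1} × {x20, x21}, {0, 1} × {x19, x20, x21}}; |τ_{X×Y}| = 16.

Enumerate products U × V with U ∈ τ_X, V ∈ τ_Y (deduplicated):
  ∅ × ∅ = {} (∅)
  {0} × {x21} = {(0,x21)}
  {1} × {x21} = {(1,x21)}
  {0} × {x20, x21} = {(0,x20), (0,x21)}
  {0, 1} × {x21} = {(0,x21), (1,x21)}
  {1} × {x20, x21} = {(1,x20), (1,x21)}
  {0} × {x19, x20, x21} = {(0,x19), (0,x20), (0,x21)}
  {1} × {x19, x20, x21} = {(1,x19), (1,x20), (1,x21)}
  {0, 1} × {x20, x21} = {(0,x20), (0,x21), (1,x20), (1,x21)}
  {0, 1} × {x19, x20, x21} = {(0,x19), (0,x20), (0,x21), (1,x19), (1,x20), (1,x21)}
These 10 distinct sets form the basis B.
Close under arbitrary unions to get τ_{X×Y}; counting gives |τ_{X×Y}| = 16.


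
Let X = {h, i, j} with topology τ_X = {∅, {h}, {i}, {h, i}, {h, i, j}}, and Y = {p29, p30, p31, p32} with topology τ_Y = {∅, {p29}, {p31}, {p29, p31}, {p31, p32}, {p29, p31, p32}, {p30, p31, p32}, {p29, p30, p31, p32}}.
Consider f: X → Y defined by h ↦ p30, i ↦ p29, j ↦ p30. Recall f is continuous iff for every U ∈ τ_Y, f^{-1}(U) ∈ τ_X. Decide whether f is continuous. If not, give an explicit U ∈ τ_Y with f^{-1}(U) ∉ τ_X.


f is NOT continuous.

Compute f^{-1}(U) for each U ∈ τ_Y:
  U = ∅: f^{-1}(U) = ∅ ∈ τ_X ✓.
  U = {p29}: f^{-1}(U) = {i} ∈ τ_X ✓.
  U = {p31}: f^{-1}(U) = ∅ ∈ τ_X ✓.
  U = {p29, p31}: f^{-1}(U) = {i} ∈ τ_X ✓.
  U = {p31, p32}: f^{-1}(U) = ∅ ∈ τ_X ✓.
  U = {p29, p31, p32}: f^{-1}(U) = {i} ∈ τ_X ✓.
  U = {p30, p31, p32}: f^{-1}(U) = {h, j} ∉ τ_X ✗.
  U = {p29, p30, p31, p32}: f^{-1}(U) = {h, i, j} ∈ τ_X ✓.
Found U = {p30, p31, p32} with f^{-1}(U) = {h, j} not in τ_X. Therefore f is NOT continuous.


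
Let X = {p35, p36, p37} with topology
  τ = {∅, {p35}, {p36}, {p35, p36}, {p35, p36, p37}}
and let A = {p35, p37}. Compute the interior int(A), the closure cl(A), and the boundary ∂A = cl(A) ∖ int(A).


int(A) = {p35}, cl(A) = {p35, p37}, ∂A = {p37}.

Closed sets in (X, τ) are complements of opens:
  closed(X, τ) = {∅, {p37}, {p35, p37}, {p36, p37}, {p35, p36, p37}}.
int(A) = ⋃ {U ∈ τ : U ⊆ A}. Opens contained in A: ∅, {p35}.
Taking the union of these: int(A) = {p35}.
cl(A) = ⋂ {C closed : A ⊆ C}. Closed sets containing A: {p35, p37}, {p35, p36, p37}.
Intersecting these: cl(A) = {p35, p37}.
∂A = cl(A) ∖ int(A) = {p35, p37} ∖ {p35} = {p37}.


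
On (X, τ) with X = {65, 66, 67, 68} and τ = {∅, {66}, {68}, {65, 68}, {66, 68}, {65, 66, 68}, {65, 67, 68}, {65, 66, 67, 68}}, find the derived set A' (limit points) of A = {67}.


A' = ∅

For each x ∈ X, list the open sets U ∈ τ with x ∈ U, then check whether U ∩ (A ∖ {x}) ≠ ∅ for every such U.
  x = 65: open {65, 68} ∋ x has {65, 68} ∩ (A ∖ {65}) = ∅, so x is NOT a limit point.
  x = 66: open {66} ∋ x has {66} ∩ (A ∖ {66}) = ∅, so x is NOT a limit point.
  x = 67: open {65, 67, 68} ∋ x has {65, 67, 68} ∩ (A ∖ {67}) = ∅, so x is NOT a limit point.
  x = 68: open {68} ∋ x has {68} ∩ (A ∖ {68}) = ∅, so x is NOT a limit point.
Collecting: A' = ∅.


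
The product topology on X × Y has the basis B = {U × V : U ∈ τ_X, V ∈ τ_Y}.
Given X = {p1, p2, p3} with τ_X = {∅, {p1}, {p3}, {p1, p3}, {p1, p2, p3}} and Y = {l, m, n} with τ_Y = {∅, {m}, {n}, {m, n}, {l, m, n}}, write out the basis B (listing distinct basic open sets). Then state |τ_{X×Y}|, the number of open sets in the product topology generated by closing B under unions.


Basis B = {∅ × ∅, {p1} × {m}, {p1} × {n}, {p3} × {m}, {p3} × {n}, {p1} × {m, n}, {p1, p3} × {m}, {p1, p3} × {n}, {p3} × {m, n}, {p1} × {l, m, n}, {p1, p2, p3} × {m}, {p1, p2, p3} × {n}, {p3} × {l, m, n}, {p1, p3} × {m, n}, {p1, p3} × {l, m, n}, {p1, p2, p3} × {m, n}, {p1, p2, p3} × {l, m, n}}; |τ_{X×Y}| = 48.

Enumerate products U × V with U ∈ τ_X, V ∈ τ_Y (deduplicated):
  ∅ × ∅ = {} (∅)
  {p1} × {m} = {(p1,m)}
  {p1} × {n} = {(p1,n)}
  {p3} × {m} = {(p3,m)}
  {p3} × {n} = {(p3,n)}
  {p1} × {m, n} = {(p1,m), (p1,n)}
  {p1, p3} × {m} = {(p1,m), (p3,m)}
  {p1, p3} × {n} = {(p1,n), (p3,n)}
  {p3} × {m, n} = {(p3,m), (p3,n)}
  {p1} × {l, m, n} = {(p1,l), (p1,m), (p1,n)}
  {p1, p2, p3} × {m} = {(p1,m), (p2,m), (p3,m)}
  {p1, p2, p3} × {n} = {(p1,n), (p2,n), (p3,n)}
  {p3} × {l, m, n} = {(p3,l), (p3,m), (p3,n)}
  {p1, p3} × {m, n} = {(p1,m), (p1,n), (p3,m), (p3,n)}
  {p1, p3} × {l, m, n} = {(p1,l), (p1,m), (p1,n), (p3,l), (p3,m), (p3,n)}
  {p1, p2, p3} × {m, n} = {(p1,m), (p1,n), (p2,m), (p2,n), (p3,m), (p3,n)}
  {p1, p2, p3} × {l, m, n} = {(p1,l), (p1,m), (p1,n), (p2,l), (p2,m), (p2,n), (p3,l), (p3,m), (p3,n)}
These 17 distinct sets form the basis B.
Close under arbitrary unions to get τ_{X×Y}; counting gives |τ_{X×Y}| = 48.


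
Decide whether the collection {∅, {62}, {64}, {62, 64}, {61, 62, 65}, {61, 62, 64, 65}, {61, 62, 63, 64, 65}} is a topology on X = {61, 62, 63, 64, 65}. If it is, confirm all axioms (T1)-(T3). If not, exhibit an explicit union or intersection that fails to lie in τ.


τ IS a topology on X.

Axiom (T1): ∅ ∈ τ? Yes; X ∈ τ? Yes.
Axiom (T2/T3): check pairwise unions and intersections of members of τ.
All pairwise intersections and unions checked — each lies in τ. Therefore τ satisfies (T1), (T2), (T3): it IS a topology on X.


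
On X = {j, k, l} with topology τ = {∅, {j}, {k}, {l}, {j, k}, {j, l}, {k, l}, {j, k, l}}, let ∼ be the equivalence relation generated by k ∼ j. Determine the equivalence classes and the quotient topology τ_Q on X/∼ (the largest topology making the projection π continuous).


X/∼ = {[j=k], [l]}; |τ_Q| = 4.

Equivalence classes: [j=k], [l].
Quotient map π: X → X/∼ sends j ↦ [j=k], k ↦ [j=k], l ↦ [l].
For each subset V ⊆ X/∼, compute π^{-1}(V) ⊆ X and check whether π^{-1}(V) ∈ τ. V is open in τ_Q iff π^{-1}(V) ∈ τ.
  V = {}: π^{-1}(V) = ∅ ∈ τ ✓.
  V = {[j=k]}: π^{-1}(V) = {j, k} ∈ τ ✓.
  V = {[l]}: π^{-1}(V) = {l} ∈ τ ✓.
  V = {[j=k], [l]}: π^{-1}(V) = {j, k, l} ∈ τ ✓.
Open sets in the quotient: τ_Q = {{}, {[j=k]}, {[l]}, {[j=k], [l]}} (4 elements).


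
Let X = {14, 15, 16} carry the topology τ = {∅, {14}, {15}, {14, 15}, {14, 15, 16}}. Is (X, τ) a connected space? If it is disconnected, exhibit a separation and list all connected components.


(X, τ) is connected.

Find clopen sets (U ∈ τ with X ∖ U ∈ τ):
  U = ∅, X ∖ U = {14, 15, 16} — both open, so U is clopen.
  U = {14, 15, 16}, X ∖ U = ∅ — both open, so U is clopen.
Only trivial clopens (∅ and X) exist, so (X, τ) is connected.
Compute connected components by grouping points that agree on all clopens:
  component: {14, 15, 16}


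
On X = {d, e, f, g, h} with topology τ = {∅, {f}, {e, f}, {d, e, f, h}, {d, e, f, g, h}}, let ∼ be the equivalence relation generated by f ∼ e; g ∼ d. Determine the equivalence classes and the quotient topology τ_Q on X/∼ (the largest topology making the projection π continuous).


X/∼ = {[d=g], [e=f], [h]}; |τ_Q| = 3.

Equivalence classes: [d=g], [e=f], [h].
Quotient map π: X → X/∼ sends d ↦ [d=g], e ↦ [e=f], f ↦ [e=f], g ↦ [d=g], h ↦ [h].
For each subset V ⊆ X/∼, compute π^{-1}(V) ⊆ X and check whether π^{-1}(V) ∈ τ. V is open in τ_Q iff π^{-1}(V) ∈ τ.
  V = {}: π^{-1}(V) = ∅ ∈ τ ✓.
  V = {[d=g]}: π^{-1}(V) = {d, g} ∉ τ ✗.
  V = {[e=f]}: π^{-1}(V) = {e, f} ∈ τ ✓.
  V = {[d=g], [e=f]}: π^{-1}(V) = {d, e, f, g} ∉ τ ✗.
  V = {[h]}: π^{-1}(V) = {h} ∉ τ ✗.
  V = {[d=g], [h]}: π^{-1}(V) = {d, g, h} ∉ τ ✗.
  V = {[e=f], [h]}: π^{-1}(V) = {e, f, h} ∉ τ ✗.
  V = {[d=g], [e=f], [h]}: π^{-1}(V) = {d, e, f, g, h} ∈ τ ✓.
Open sets in the quotient: τ_Q = {{}, {[e=f]}, {[d=g], [e=f], [h]}} (3 elements).


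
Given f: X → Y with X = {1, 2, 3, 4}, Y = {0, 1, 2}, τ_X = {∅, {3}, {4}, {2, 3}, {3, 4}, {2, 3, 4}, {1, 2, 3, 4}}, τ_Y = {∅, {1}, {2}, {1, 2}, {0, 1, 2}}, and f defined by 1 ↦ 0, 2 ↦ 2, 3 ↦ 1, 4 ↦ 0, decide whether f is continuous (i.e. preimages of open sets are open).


f is NOT continuous.

Compute f^{-1}(U) for each U ∈ τ_Y:
  U = ∅: f^{-1}(U) = ∅ ∈ τ_X ✓.
  U = {1}: f^{-1}(U) = {3} ∈ τ_X ✓.
  U = {2}: f^{-1}(U) = {2} ∉ τ_X ✗.
  U = {1, 2}: f^{-1}(U) = {2, 3} ∈ τ_X ✓.
  U = {0, 1, 2}: f^{-1}(U) = {1, 2, 3, 4} ∈ τ_X ✓.
Found U = {2} with f^{-1}(U) = {2} not in τ_X. Therefore f is NOT continuous.


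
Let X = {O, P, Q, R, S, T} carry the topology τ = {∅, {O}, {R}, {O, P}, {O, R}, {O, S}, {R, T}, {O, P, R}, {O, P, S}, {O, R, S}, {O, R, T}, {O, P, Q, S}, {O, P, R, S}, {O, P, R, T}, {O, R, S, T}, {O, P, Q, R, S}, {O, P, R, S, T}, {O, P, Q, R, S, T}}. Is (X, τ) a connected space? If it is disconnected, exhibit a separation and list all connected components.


(X, τ) is disconnected; components = [{R, T}, {O, P, Q, S}].

Find clopen sets (U ∈ τ with X ∖ U ∈ τ):
  U = ∅, X ∖ U = {O, P, Q, R, S, T} — both open, so U is clopen.
  U = {R, T}, X ∖ U = {O, P, Q, S} — both open, so U is clopen.
  U = {O, P, Q, S}, X ∖ U = {R, T} — both open, so U is clopen.
  U = {O, P, Q, R, S, T}, X ∖ U = ∅ — both open, so U is clopen.
Nontrivial clopen(s) exist: e.g. {O, P, Q, S}. So (X, τ) is disconnected.
Compute connected components by grouping points that agree on all clopens:
  component: {R, T}
  component: {O, P, Q, S}


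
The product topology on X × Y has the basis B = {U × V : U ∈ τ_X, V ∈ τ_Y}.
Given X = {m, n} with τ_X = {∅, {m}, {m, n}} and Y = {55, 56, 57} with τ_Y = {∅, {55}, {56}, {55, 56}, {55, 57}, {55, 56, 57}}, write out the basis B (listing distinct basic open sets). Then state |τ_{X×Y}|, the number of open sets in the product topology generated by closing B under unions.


Basis B = {∅ × ∅, {m} × {55}, {m} × {56}, {m} × {55, 56}, {m} × {55, 57}, {m, n} × {55}, {m, n} × {56}, {m} × {55, 56, 57}, {m, n} × {55, 56}, {m, n} × {55, 57}, {m, n} × {55, 56, 57}}; |τ_{X×Y}| = 18.

Enumerate products U × V with U ∈ τ_X, V ∈ τ_Y (deduplicated):
  ∅ × ∅ = {} (∅)
  {m} × {55} = {(m,55)}
  {m} × {56} = {(m,56)}
  {m} × {55, 56} = {(m,55), (m,56)}
  {m} × {55, 57} = {(m,55), (m,57)}
  {m, n} × {55} = {(m,55), (n,55)}
  {m, n} × {56} = {(m,56), (n,56)}
  {m} × {55, 56, 57} = {(m,55), (m,56), (m,57)}
  {m, n} × {55, 56} = {(m,55), (m,56), (n,55), (n,56)}
  {m, n} × {55, 57} = {(m,55), (m,57), (n,55), (n,57)}
  {m, n} × {55, 56, 57} = {(m,55), (m,56), (m,57), (n,55), (n,56), (n,57)}
These 11 distinct sets form the basis B.
Close under arbitrary unions to get τ_{X×Y}; counting gives |τ_{X×Y}| = 18.


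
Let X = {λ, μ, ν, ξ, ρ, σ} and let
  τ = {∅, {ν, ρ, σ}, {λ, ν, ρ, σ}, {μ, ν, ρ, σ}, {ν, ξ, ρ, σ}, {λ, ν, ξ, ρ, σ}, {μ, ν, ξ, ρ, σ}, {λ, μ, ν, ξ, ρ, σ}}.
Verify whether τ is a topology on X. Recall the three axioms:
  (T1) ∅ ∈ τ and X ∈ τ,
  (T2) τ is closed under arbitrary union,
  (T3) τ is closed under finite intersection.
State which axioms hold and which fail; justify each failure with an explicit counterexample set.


τ is NOT a topology on X.

Axiom (T1): ∅ ∈ τ? Yes; X ∈ τ? Yes.
Axiom (T2/T3): check pairwise unions and intersections of members of τ.
Counterexample for (T2): {λ, ν, ρ, σ} ∪ {μ, ν, ρ, σ} = {λ, μ, ν, ρ, σ} ∉ τ. Therefore τ is NOT a topology.


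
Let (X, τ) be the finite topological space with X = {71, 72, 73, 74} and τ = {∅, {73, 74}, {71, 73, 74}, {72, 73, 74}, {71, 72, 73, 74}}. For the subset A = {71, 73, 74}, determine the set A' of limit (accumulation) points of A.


A' = {71, 72, 73, 74}

For each x ∈ X, list the open sets U ∈ τ with x ∈ U, then check whether U ∩ (A ∖ {x}) ≠ ∅ for every such U.
  x = 71: opens ∋ x are {71, 73, 74}, {71, 72, 73, 74}; each meets A ∖ {71}, so x IS a limit point.
  x = 72: opens ∋ x are {72, 73, 74}, {71, 72, 73, 74}; each meets A ∖ {72}, so x IS a limit point.
  x = 73: opens ∋ x are {73, 74}, {71, 73, 74}, {72, 73, 74}, {71, 72, 73, 74}; each meets A ∖ {73}, so x IS a limit point.
  x = 74: opens ∋ x are {73, 74}, {71, 73, 74}, {72, 73, 74}, {71, 72, 73, 74}; each meets A ∖ {74}, so x IS a limit point.
Collecting: A' = {71, 72, 73, 74}.


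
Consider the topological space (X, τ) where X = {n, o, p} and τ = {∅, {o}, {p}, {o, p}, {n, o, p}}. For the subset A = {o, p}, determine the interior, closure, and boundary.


int(A) = {o, p}, cl(A) = {n, o, p}, ∂A = {n}.

Closed sets in (X, τ) are complements of opens:
  closed(X, τ) = {∅, {n}, {n, o}, {n, p}, {n, o, p}}.
int(A) = ⋃ {U ∈ τ : U ⊆ A}. Opens contained in A: ∅, {o}, {p}, {o, p}.
Taking the union of these: int(A) = {o, p}.
cl(A) = ⋂ {C closed : A ⊆ C}. Closed sets containing A: {n, o, p}.
Intersecting these: cl(A) = {n, o, p}.
∂A = cl(A) ∖ int(A) = {n, o, p} ∖ {o, p} = {n}.


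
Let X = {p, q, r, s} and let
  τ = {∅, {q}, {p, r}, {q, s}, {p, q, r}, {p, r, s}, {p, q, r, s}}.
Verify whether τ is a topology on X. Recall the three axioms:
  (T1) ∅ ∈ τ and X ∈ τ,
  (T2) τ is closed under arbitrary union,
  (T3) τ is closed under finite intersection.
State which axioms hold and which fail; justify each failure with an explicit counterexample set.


τ is NOT a topology on X.

Axiom (T1): ∅ ∈ τ? Yes; X ∈ τ? Yes.
Axiom (T2/T3): check pairwise unions and intersections of members of τ.
Counterexample for (T3): {q, s} ∩ {p, r, s} = {s} ∉ τ. Therefore τ is NOT a topology.


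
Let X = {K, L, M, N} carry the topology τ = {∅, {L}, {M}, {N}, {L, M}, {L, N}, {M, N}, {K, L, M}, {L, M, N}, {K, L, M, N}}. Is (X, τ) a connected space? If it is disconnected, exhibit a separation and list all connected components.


(X, τ) is disconnected; components = [{N}, {K, L, M}].

Find clopen sets (U ∈ τ with X ∖ U ∈ τ):
  U = ∅, X ∖ U = {K, L, M, N} — both open, so U is clopen.
  U = {N}, X ∖ U = {K, L, M} — both open, so U is clopen.
  U = {K, L, M}, X ∖ U = {N} — both open, so U is clopen.
  U = {K, L, M, N}, X ∖ U = ∅ — both open, so U is clopen.
Nontrivial clopen(s) exist: e.g. {K, L, M}. So (X, τ) is disconnected.
Compute connected components by grouping points that agree on all clopens:
  component: {N}
  component: {K, L, M}


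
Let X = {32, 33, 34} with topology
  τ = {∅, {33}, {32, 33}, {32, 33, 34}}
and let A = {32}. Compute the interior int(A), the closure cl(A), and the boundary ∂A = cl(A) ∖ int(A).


int(A) = ∅, cl(A) = {32, 34}, ∂A = {32, 34}.

Closed sets in (X, τ) are complements of opens:
  closed(X, τ) = {∅, {34}, {32, 34}, {32, 33, 34}}.
int(A) = ⋃ {U ∈ τ : U ⊆ A}. Opens contained in A: ∅.
Taking the union of these: int(A) = ∅.
cl(A) = ⋂ {C closed : A ⊆ C}. Closed sets containing A: {32, 34}, {32, 33, 34}.
Intersecting these: cl(A) = {32, 34}.
∂A = cl(A) ∖ int(A) = {32, 34} ∖ ∅ = {32, 34}.


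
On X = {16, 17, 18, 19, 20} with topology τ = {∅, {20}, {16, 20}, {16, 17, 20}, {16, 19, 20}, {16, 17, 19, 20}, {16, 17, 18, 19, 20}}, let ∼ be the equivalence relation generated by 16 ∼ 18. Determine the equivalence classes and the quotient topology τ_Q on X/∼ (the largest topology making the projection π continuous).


X/∼ = {[16=18], [17], [19], [20]}; |τ_Q| = 3.

Equivalence classes: [16=18], [17], [19], [20].
Quotient map π: X → X/∼ sends 16 ↦ [16=18], 17 ↦ [17], 18 ↦ [16=18], 19 ↦ [19], 20 ↦ [20].
For each subset V ⊆ X/∼, compute π^{-1}(V) ⊆ X and check whether π^{-1}(V) ∈ τ. V is open in τ_Q iff π^{-1}(V) ∈ τ.
  V = {}: π^{-1}(V) = ∅ ∈ τ ✓.
  V = {[16=18]}: π^{-1}(V) = {16, 18} ∉ τ ✗.
  V = {[17]}: π^{-1}(V) = {17} ∉ τ ✗.
  V = {[16=18], [17]}: π^{-1}(V) = {16, 17, 18} ∉ τ ✗.
  V = {[19]}: π^{-1}(V) = {19} ∉ τ ✗.
  V = {[16=18], [19]}: π^{-1}(V) = {16, 18, 19} ∉ τ ✗.
  V = {[17], [19]}: π^{-1}(V) = {17, 19} ∉ τ ✗.
  V = {[16=18], [17], [19]}: π^{-1}(V) = {16, 17, 18, 19} ∉ τ ✗.
  V = {[20]}: π^{-1}(V) = {20} ∈ τ ✓.
  V = {[16=18], [20]}: π^{-1}(V) = {16, 18, 20} ∉ τ ✗.
  V = {[17], [20]}: π^{-1}(V) = {17, 20} ∉ τ ✗.
  V = {[16=18], [17], [20]}: π^{-1}(V) = {16, 17, 18, 20} ∉ τ ✗.
  V = {[19], [20]}: π^{-1}(V) = {19, 20} ∉ τ ✗.
  V = {[16=18], [19], [20]}: π^{-1}(V) = {16, 18, 19, 20} ∉ τ ✗.
  V = {[17], [19], [20]}: π^{-1}(V) = {17, 19, 20} ∉ τ ✗.
  V = {[16=18], [17], [19], [20]}: π^{-1}(V) = {16, 17, 18, 19, 20} ∈ τ ✓.
Open sets in the quotient: τ_Q = {{}, {[20]}, {[16=18], [17], [19], [20]}} (3 elements).


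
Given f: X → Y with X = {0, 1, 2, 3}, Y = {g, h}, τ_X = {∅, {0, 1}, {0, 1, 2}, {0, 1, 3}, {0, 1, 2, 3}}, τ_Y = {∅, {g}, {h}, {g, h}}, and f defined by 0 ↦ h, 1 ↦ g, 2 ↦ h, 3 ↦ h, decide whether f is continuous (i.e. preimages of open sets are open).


f is NOT continuous.

Compute f^{-1}(U) for each U ∈ τ_Y:
  U = ∅: f^{-1}(U) = ∅ ∈ τ_X ✓.
  U = {g}: f^{-1}(U) = {1} ∉ τ_X ✗.
  U = {h}: f^{-1}(U) = {0, 2, 3} ∉ τ_X ✗.
  U = {g, h}: f^{-1}(U) = {0, 1, 2, 3} ∈ τ_X ✓.
Found U = {g} with f^{-1}(U) = {1} not in τ_X. Therefore f is NOT continuous.


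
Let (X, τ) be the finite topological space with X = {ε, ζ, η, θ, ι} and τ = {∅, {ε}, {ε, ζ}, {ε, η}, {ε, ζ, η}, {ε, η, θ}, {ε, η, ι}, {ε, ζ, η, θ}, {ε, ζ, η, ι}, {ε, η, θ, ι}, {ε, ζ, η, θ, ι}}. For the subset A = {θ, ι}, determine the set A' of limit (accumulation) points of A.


A' = ∅

For each x ∈ X, list the open sets U ∈ τ with x ∈ U, then check whether U ∩ (A ∖ {x}) ≠ ∅ for every such U.
  x = ε: open {ε} ∋ x has {ε} ∩ (A ∖ {ε}) = ∅, so x is NOT a limit point.
  x = ζ: open {ε, ζ} ∋ x has {ε, ζ} ∩ (A ∖ {ζ}) = ∅, so x is NOT a limit point.
  x = η: open {ε, η} ∋ x has {ε, η} ∩ (A ∖ {η}) = ∅, so x is NOT a limit point.
  x = θ: open {ε, η, θ} ∋ x has {ε, η, θ} ∩ (A ∖ {θ}) = ∅, so x is NOT a limit point.
  x = ι: open {ε, η, ι} ∋ x has {ε, η, ι} ∩ (A ∖ {ι}) = ∅, so x is NOT a limit point.
Collecting: A' = ∅.


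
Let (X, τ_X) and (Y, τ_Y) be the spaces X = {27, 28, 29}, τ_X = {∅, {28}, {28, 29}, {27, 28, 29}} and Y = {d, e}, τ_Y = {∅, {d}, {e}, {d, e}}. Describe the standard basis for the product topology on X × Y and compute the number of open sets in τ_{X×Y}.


Basis B = {∅ × ∅, {28} × {d}, {28} × {e}, {28} × {d, e}, {28, 29} × {d}, {28, 29} × {e}, {27, 28, 29} × {d}, {27, 28, 29} × {e}, {28, 29} × {d, e}, {27, 28, 29} × {d, e}}; |τ_{X×Y}| = 16.

Enumerate products U × V with U ∈ τ_X, V ∈ τ_Y (deduplicated):
  ∅ × ∅ = {} (∅)
  {28} × {d} = {(28,d)}
  {28} × {e} = {(28,e)}
  {28} × {d, e} = {(28,d), (28,e)}
  {28, 29} × {d} = {(28,d), (29,d)}
  {28, 29} × {e} = {(28,e), (29,e)}
  {27, 28, 29} × {d} = {(27,d), (28,d), (29,d)}
  {27, 28, 29} × {e} = {(27,e), (28,e), (29,e)}
  {28, 29} × {d, e} = {(28,d), (28,e), (29,d), (29,e)}
  {27, 28, 29} × {d, e} = {(27,d), (27,e), (28,d), (28,e), (29,d), (29,e)}
These 10 distinct sets form the basis B.
Close under arbitrary unions to get τ_{X×Y}; counting gives |τ_{X×Y}| = 16.


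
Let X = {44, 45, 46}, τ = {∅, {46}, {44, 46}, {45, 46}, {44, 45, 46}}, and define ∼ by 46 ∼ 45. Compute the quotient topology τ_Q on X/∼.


X/∼ = {[44], [45=46]}; |τ_Q| = 3.

Equivalence classes: [44], [45=46].
Quotient map π: X → X/∼ sends 44 ↦ [44], 45 ↦ [45=46], 46 ↦ [45=46].
For each subset V ⊆ X/∼, compute π^{-1}(V) ⊆ X and check whether π^{-1}(V) ∈ τ. V is open in τ_Q iff π^{-1}(V) ∈ τ.
  V = {}: π^{-1}(V) = ∅ ∈ τ ✓.
  V = {[44]}: π^{-1}(V) = {44} ∉ τ ✗.
  V = {[45=46]}: π^{-1}(V) = {45, 46} ∈ τ ✓.
  V = {[44], [45=46]}: π^{-1}(V) = {44, 45, 46} ∈ τ ✓.
Open sets in the quotient: τ_Q = {{}, {[45=46]}, {[44], [45=46]}} (3 elements).


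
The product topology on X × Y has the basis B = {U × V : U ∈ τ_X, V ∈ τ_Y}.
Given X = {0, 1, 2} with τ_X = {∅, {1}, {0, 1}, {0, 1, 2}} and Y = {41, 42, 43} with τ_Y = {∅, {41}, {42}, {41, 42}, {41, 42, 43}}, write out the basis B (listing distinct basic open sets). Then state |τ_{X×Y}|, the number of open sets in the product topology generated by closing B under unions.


Basis B = {∅ × ∅, {1} × {41}, {1} × {42}, {0, 1} × {41}, {0, 1} × {42}, {1} × {41, 42}, {0, 1, 2} × {41}, {0, 1, 2} × {42}, {1} × {41, 42, 43}, {0, 1} × {41, 42}, {0, 1} × {41, 42, 43}, {0, 1, 2} × {41, 42}, {0, 1, 2} × {41, 42, 43}}; |τ_{X×Y}| = 30.

Enumerate products U × V with U ∈ τ_X, V ∈ τ_Y (deduplicated):
  ∅ × ∅ = {} (∅)
  {1} × {41} = {(1,41)}
  {1} × {42} = {(1,42)}
  {0, 1} × {41} = {(0,41), (1,41)}
  {0, 1} × {42} = {(0,42), (1,42)}
  {1} × {41, 42} = {(1,41), (1,42)}
  {0, 1, 2} × {41} = {(0,41), (1,41), (2,41)}
  {0, 1, 2} × {42} = {(0,42), (1,42), (2,42)}
  {1} × {41, 42, 43} = {(1,41), (1,42), (1,43)}
  {0, 1} × {41, 42} = {(0,41), (0,42), (1,41), (1,42)}
  {0, 1} × {41, 42, 43} = {(0,41), (0,42), (0,43), (1,41), (1,42), (1,43)}
  {0, 1, 2} × {41, 42} = {(0,41), (0,42), (1,41), (1,42), (2,41), (2,42)}
  {0, 1, 2} × {41, 42, 43} = {(0,41), (0,42), (0,43), (1,41), (1,42), (1,43), (2,41), (2,42), (2,43)}
These 13 distinct sets form the basis B.
Close under arbitrary unions to get τ_{X×Y}; counting gives |τ_{X×Y}| = 30.


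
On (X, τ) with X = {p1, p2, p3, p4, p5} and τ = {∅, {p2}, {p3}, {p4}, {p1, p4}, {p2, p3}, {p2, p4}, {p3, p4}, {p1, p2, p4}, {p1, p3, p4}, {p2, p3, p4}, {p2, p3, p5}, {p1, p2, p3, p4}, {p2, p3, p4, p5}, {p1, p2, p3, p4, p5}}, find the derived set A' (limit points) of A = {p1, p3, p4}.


A' = {p1, p5}

For each x ∈ X, list the open sets U ∈ τ with x ∈ U, then check whether U ∩ (A ∖ {x}) ≠ ∅ for every such U.
  x = p1: opens ∋ x are {p1, p4}, {p1, p2, p4}, {p1, p3, p4}, {p1, p2, p3, p4}, {p1, p2, p3, p4, p5}; each meets A ∖ {p1}, so x IS a limit point.
  x = p2: open {p2} ∋ x has {p2} ∩ (A ∖ {p2}) = ∅, so x is NOT a limit point.
  x = p3: open {p3} ∋ x has {p3} ∩ (A ∖ {p3}) = ∅, so x is NOT a limit point.
  x = p4: open {p4} ∋ x has {p4} ∩ (A ∖ {p4}) = ∅, so x is NOT a limit point.
  x = p5: opens ∋ x are {p2, p3, p5}, {p2, p3, p4, p5}, {p1, p2, p3, p4, p5}; each meets A ∖ {p5}, so x IS a limit point.
Collecting: A' = {p1, p5}.


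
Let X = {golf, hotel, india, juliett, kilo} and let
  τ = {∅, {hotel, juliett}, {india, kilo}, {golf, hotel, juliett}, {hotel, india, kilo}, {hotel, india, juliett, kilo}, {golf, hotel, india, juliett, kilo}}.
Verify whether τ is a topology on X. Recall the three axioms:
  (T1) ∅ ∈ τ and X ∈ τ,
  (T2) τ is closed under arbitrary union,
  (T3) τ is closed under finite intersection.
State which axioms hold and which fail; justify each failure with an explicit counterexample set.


τ is NOT a topology on X.

Axiom (T1): ∅ ∈ τ? Yes; X ∈ τ? Yes.
Axiom (T2/T3): check pairwise unions and intersections of members of τ.
Counterexample for (T3): {hotel, juliett} ∩ {hotel, india, kilo} = {hotel} ∉ τ. Therefore τ is NOT a topology.


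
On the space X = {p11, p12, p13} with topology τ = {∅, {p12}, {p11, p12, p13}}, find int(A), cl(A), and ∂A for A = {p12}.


int(A) = {p12}, cl(A) = {p11, p12, p13}, ∂A = {p11, p13}.

Closed sets in (X, τ) are complements of opens:
  closed(X, τ) = {∅, {p11, p13}, {p11, p12, p13}}.
int(A) = ⋃ {U ∈ τ : U ⊆ A}. Opens contained in A: ∅, {p12}.
Taking the union of these: int(A) = {p12}.
cl(A) = ⋂ {C closed : A ⊆ C}. Closed sets containing A: {p11, p12, p13}.
Intersecting these: cl(A) = {p11, p12, p13}.
∂A = cl(A) ∖ int(A) = {p11, p12, p13} ∖ {p12} = {p11, p13}.


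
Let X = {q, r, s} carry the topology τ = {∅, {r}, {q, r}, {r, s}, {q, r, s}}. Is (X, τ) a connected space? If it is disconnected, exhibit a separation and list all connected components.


(X, τ) is connected.

Find clopen sets (U ∈ τ with X ∖ U ∈ τ):
  U = ∅, X ∖ U = {q, r, s} — both open, so U is clopen.
  U = {q, r, s}, X ∖ U = ∅ — both open, so U is clopen.
Only trivial clopens (∅ and X) exist, so (X, τ) is connected.
Compute connected components by grouping points that agree on all clopens:
  component: {q, r, s}


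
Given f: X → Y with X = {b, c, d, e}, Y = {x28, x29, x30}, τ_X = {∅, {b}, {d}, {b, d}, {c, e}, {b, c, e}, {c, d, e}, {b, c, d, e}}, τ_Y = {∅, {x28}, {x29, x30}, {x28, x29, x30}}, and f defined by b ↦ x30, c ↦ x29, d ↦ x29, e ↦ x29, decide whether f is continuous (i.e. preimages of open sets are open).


f IS continuous.

Compute f^{-1}(U) for each U ∈ τ_Y:
  U = ∅: f^{-1}(U) = ∅ ∈ τ_X ✓.
  U = {x28}: f^{-1}(U) = ∅ ∈ τ_X ✓.
  U = {x29, x30}: f^{-1}(U) = {b, c, d, e} ∈ τ_X ✓.
  U = {x28, x29, x30}: f^{-1}(U) = {b, c, d, e} ∈ τ_X ✓.
Every preimage lies in τ_X, so f IS continuous.


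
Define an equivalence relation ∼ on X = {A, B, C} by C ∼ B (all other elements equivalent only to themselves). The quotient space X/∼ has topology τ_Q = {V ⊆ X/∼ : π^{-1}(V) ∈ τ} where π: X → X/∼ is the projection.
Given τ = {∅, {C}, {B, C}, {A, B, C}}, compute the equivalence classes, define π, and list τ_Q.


X/∼ = {[A], [B=C]}; |τ_Q| = 3.

Equivalence classes: [A], [B=C].
Quotient map π: X → X/∼ sends A ↦ [A], B ↦ [B=C], C ↦ [B=C].
For each subset V ⊆ X/∼, compute π^{-1}(V) ⊆ X and check whether π^{-1}(V) ∈ τ. V is open in τ_Q iff π^{-1}(V) ∈ τ.
  V = {}: π^{-1}(V) = ∅ ∈ τ ✓.
  V = {[A]}: π^{-1}(V) = {A} ∉ τ ✗.
  V = {[B=C]}: π^{-1}(V) = {B, C} ∈ τ ✓.
  V = {[A], [B=C]}: π^{-1}(V) = {A, B, C} ∈ τ ✓.
Open sets in the quotient: τ_Q = {{}, {[B=C]}, {[A], [B=C]}} (3 elements).


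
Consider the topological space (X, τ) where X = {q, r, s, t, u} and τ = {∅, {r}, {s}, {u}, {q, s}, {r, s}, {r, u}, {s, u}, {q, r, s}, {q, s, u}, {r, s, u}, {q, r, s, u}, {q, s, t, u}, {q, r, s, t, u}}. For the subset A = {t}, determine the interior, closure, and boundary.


int(A) = ∅, cl(A) = {t}, ∂A = {t}.

Closed sets in (X, τ) are complements of opens:
  closed(X, τ) = {∅, {r}, {t}, {q, t}, {r, t}, {t, u}, {q, r, t}, {q, s, t}, {q, t, u}, {r, t, u}, {q, r, s, t}, {q, r, t, u}, {q, s, t, u}, {q, r, s, t, u}}.
int(A) = ⋃ {U ∈ τ : U ⊆ A}. Opens contained in A: ∅.
Taking the union of these: int(A) = ∅.
cl(A) = ⋂ {C closed : A ⊆ C}. Closed sets containing A: {t}, {q, t}, {r, t}, {t, u}, {q, r, t}, {q, s, t}, {q, t, u}, {r, t, u}, {q, r, s, t}, {q, r, t, u}, {q, s, t, u}, {q, r, s, t, u}.
Intersecting these: cl(A) = {t}.
∂A = cl(A) ∖ int(A) = {t} ∖ ∅ = {t}.


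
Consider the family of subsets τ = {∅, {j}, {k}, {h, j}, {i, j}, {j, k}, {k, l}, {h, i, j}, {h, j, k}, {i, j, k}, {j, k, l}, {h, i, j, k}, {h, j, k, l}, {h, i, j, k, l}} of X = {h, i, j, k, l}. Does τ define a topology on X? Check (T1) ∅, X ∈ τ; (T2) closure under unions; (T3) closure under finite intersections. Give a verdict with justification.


τ is NOT a topology on X.

Axiom (T1): ∅ ∈ τ? Yes; X ∈ τ? Yes.
Axiom (T2/T3): check pairwise unions and intersections of members of τ.
Counterexample for (T2): {i, j} ∪ {k, l} = {i, j, k, l} ∉ τ. Therefore τ is NOT a topology.


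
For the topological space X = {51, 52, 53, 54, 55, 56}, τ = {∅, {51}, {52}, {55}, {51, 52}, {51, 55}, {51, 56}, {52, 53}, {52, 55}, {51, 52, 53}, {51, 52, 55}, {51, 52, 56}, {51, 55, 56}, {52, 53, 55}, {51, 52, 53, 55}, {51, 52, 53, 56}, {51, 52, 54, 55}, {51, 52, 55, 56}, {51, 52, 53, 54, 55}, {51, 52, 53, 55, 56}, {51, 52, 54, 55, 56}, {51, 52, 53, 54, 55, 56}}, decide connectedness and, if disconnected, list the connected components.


(X, τ) is connected.

Find clopen sets (U ∈ τ with X ∖ U ∈ τ):
  U = ∅, X ∖ U = {51, 52, 53, 54, 55, 56} — both open, so U is clopen.
  U = {51, 52, 53, 54, 55, 56}, X ∖ U = ∅ — both open, so U is clopen.
Only trivial clopens (∅ and X) exist, so (X, τ) is connected.
Compute connected components by grouping points that agree on all clopens:
  component: {51, 52, 53, 54, 55, 56}


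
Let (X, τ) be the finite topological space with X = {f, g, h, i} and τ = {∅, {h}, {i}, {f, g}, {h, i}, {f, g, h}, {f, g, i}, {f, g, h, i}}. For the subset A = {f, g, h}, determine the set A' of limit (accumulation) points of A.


A' = {f, g}

For each x ∈ X, list the open sets U ∈ τ with x ∈ U, then check whether U ∩ (A ∖ {x}) ≠ ∅ for every such U.
  x = f: opens ∋ x are {f, g}, {f, g, h}, {f, g, i}, {f, g, h, i}; each meets A ∖ {f}, so x IS a limit point.
  x = g: opens ∋ x are {f, g}, {f, g, h}, {f, g, i}, {f, g, h, i}; each meets A ∖ {g}, so x IS a limit point.
  x = h: open {h} ∋ x has {h} ∩ (A ∖ {h}) = ∅, so x is NOT a limit point.
  x = i: open {i} ∋ x has {i} ∩ (A ∖ {i}) = ∅, so x is NOT a limit point.
Collecting: A' = {f, g}.


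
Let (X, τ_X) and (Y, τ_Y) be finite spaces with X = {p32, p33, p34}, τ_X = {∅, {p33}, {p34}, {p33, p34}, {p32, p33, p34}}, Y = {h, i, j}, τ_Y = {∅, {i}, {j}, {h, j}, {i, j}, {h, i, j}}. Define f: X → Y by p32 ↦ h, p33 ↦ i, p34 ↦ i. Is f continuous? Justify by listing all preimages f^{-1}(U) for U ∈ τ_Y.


f is NOT continuous.

Compute f^{-1}(U) for each U ∈ τ_Y:
  U = ∅: f^{-1}(U) = ∅ ∈ τ_X ✓.
  U = {i}: f^{-1}(U) = {p33, p34} ∈ τ_X ✓.
  U = {j}: f^{-1}(U) = ∅ ∈ τ_X ✓.
  U = {h, j}: f^{-1}(U) = {p32} ∉ τ_X ✗.
  U = {i, j}: f^{-1}(U) = {p33, p34} ∈ τ_X ✓.
  U = {h, i, j}: f^{-1}(U) = {p32, p33, p34} ∈ τ_X ✓.
Found U = {h, j} with f^{-1}(U) = {p32} not in τ_X. Therefore f is NOT continuous.


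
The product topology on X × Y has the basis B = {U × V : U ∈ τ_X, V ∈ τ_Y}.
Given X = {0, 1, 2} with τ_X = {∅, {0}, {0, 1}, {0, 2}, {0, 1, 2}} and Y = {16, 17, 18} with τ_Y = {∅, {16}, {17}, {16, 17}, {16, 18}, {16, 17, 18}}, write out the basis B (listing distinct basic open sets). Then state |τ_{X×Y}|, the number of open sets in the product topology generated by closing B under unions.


Basis B = {∅ × ∅, {0} × {16}, {0} × {17}, {0} × {16, 17}, {0} × {16, 18}, {0, 1} × {16}, {0, 2} × {16}, {0, 1} × {17}, {0, 2} × {17}, {0} × {16, 17, 18}, {0, 1, 2} × {16}, {0, 1, 2} × {17}, {0, 1} × {16, 17}, {0, 2} × {16, 17}, {0, 1} × {16, 18}, {0, 2} × {16, 18}, {0, 1} × {16, 17, 18}, {0, 2} × {16, 17, 18}, {0, 1, 2} × {16, 17}, {0, 1, 2} × {16, 18}, {0, 1, 2} × {16, 17, 18}}; |τ_{X×Y}| = 70.

Enumerate products U × V with U ∈ τ_X, V ∈ τ_Y (deduplicated):
  ∅ × ∅ = {} (∅)
  {0} × {16} = {(0,16)}
  {0} × {17} = {(0,17)}
  {0} × {16, 17} = {(0,16), (0,17)}
  {0} × {16, 18} = {(0,16), (0,18)}
  {0, 1} × {16} = {(0,16), (1,16)}
  {0, 2} × {16} = {(0,16), (2,16)}
  {0, 1} × {17} = {(0,17), (1,17)}
  {0, 2} × {17} = {(0,17), (2,17)}
  {0} × {16, 17, 18} = {(0,16), (0,17), (0,18)}
  {0, 1, 2} × {16} = {(0,16), (1,16), (2,16)}
  {0, 1, 2} × {17} = {(0,17), (1,17), (2,17)}
  {0, 1} × {16, 17} = {(0,16), (0,17), (1,16), (1,17)}
  {0, 2} × {16, 17} = {(0,16), (0,17), (2,16), (2,17)}
  {0, 1} × {16, 18} = {(0,16), (0,18), (1,16), (1,18)}
  {0, 2} × {16, 18} = {(0,16), (0,18), (2,16), (2,18)}
  {0, 1} × {16, 17, 18} = {(0,16), (0,17), (0,18), (1,16), (1,17), (1,18)}
  {0, 2} × {16, 17, 18} = {(0,16), (0,17), (0,18), (2,16), (2,17), (2,18)}
  {0, 1, 2} × {16, 17} = {(0,16), (0,17), (1,16), (1,17), (2,16), (2,17)}
  {0, 1, 2} × {16, 18} = {(0,16), (0,18), (1,16), (1,18), (2,16), (2,18)}
  {0, 1, 2} × {16, 17, 18} = {(0,16), (0,17), (0,18), (1,16), (1,17), (1,18), (2,16), (2,17), (2,18)}
These 21 distinct sets form the basis B.
Close under arbitrary unions to get τ_{X×Y}; counting gives |τ_{X×Y}| = 70.


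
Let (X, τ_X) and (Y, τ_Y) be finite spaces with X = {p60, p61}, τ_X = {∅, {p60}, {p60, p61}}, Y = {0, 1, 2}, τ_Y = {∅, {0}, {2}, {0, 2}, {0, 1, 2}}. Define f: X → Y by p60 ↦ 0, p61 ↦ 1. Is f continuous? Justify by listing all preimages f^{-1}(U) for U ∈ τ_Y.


f IS continuous.

Compute f^{-1}(U) for each U ∈ τ_Y:
  U = ∅: f^{-1}(U) = ∅ ∈ τ_X ✓.
  U = {0}: f^{-1}(U) = {p60} ∈ τ_X ✓.
  U = {2}: f^{-1}(U) = ∅ ∈ τ_X ✓.
  U = {0, 2}: f^{-1}(U) = {p60} ∈ τ_X ✓.
  U = {0, 1, 2}: f^{-1}(U) = {p60, p61} ∈ τ_X ✓.
Every preimage lies in τ_X, so f IS continuous.


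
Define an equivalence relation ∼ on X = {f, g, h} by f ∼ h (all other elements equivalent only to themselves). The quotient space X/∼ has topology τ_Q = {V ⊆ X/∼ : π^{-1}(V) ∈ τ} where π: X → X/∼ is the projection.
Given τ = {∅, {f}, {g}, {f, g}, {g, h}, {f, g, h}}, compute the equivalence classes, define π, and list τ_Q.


X/∼ = {[f=h], [g]}; |τ_Q| = 3.

Equivalence classes: [f=h], [g].
Quotient map π: X → X/∼ sends f ↦ [f=h], g ↦ [g], h ↦ [f=h].
For each subset V ⊆ X/∼, compute π^{-1}(V) ⊆ X and check whether π^{-1}(V) ∈ τ. V is open in τ_Q iff π^{-1}(V) ∈ τ.
  V = {}: π^{-1}(V) = ∅ ∈ τ ✓.
  V = {[f=h]}: π^{-1}(V) = {f, h} ∉ τ ✗.
  V = {[g]}: π^{-1}(V) = {g} ∈ τ ✓.
  V = {[f=h], [g]}: π^{-1}(V) = {f, g, h} ∈ τ ✓.
Open sets in the quotient: τ_Q = {{}, {[g]}, {[f=h], [g]}} (3 elements).


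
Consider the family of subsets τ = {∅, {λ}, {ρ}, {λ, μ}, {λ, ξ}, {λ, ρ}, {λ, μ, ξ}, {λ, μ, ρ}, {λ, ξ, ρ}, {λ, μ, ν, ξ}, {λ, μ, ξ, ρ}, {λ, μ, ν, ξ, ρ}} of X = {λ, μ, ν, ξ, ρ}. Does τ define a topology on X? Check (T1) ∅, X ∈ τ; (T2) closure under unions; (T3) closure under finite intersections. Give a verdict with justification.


τ IS a topology on X.

Axiom (T1): ∅ ∈ τ? Yes; X ∈ τ? Yes.
Axiom (T2/T3): check pairwise unions and intersections of members of τ.
All pairwise intersections and unions checked — each lies in τ. Therefore τ satisfies (T1), (T2), (T3): it IS a topology on X.


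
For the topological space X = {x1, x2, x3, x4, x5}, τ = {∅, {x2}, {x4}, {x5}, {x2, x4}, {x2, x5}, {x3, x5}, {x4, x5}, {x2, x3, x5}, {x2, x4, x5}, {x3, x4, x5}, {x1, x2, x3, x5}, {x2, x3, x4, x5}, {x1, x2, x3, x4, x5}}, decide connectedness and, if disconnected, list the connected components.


(X, τ) is disconnected; components = [{x4}, {x1, x2, x3, x5}].

Find clopen sets (U ∈ τ with X ∖ U ∈ τ):
  U = ∅, X ∖ U = {x1, x2, x3, x4, x5} — both open, so U is clopen.
  U = {x4}, X ∖ U = {x1, x2, x3, x5} — both open, so U is clopen.
  U = {x1, x2, x3, x5}, X ∖ U = {x4} — both open, so U is clopen.
  U = {x1, x2, x3, x4, x5}, X ∖ U = ∅ — both open, so U is clopen.
Nontrivial clopen(s) exist: e.g. {x1, x2, x3, x5}. So (X, τ) is disconnected.
Compute connected components by grouping points that agree on all clopens:
  component: {x4}
  component: {x1, x2, x3, x5}


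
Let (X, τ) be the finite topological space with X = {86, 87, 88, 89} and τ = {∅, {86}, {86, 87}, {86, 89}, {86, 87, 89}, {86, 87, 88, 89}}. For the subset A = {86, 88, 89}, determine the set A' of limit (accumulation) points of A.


A' = {87, 88, 89}

For each x ∈ X, list the open sets U ∈ τ with x ∈ U, then check whether U ∩ (A ∖ {x}) ≠ ∅ for every such U.
  x = 86: open {86} ∋ x has {86} ∩ (A ∖ {86}) = ∅, so x is NOT a limit point.
  x = 87: opens ∋ x are {86, 87}, {86, 87, 89}, {86, 87, 88, 89}; each meets A ∖ {87}, so x IS a limit point.
  x = 88: opens ∋ x are {86, 87, 88, 89}; each meets A ∖ {88}, so x IS a limit point.
  x = 89: opens ∋ x are {86, 89}, {86, 87, 89}, {86, 87, 88, 89}; each meets A ∖ {89}, so x IS a limit point.
Collecting: A' = {87, 88, 89}.


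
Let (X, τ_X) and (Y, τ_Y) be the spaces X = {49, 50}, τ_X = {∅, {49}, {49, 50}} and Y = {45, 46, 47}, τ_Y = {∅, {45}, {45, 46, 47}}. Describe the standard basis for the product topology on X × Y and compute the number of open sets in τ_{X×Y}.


Basis B = {∅ × ∅, {49} × {45}, {49, 50} × {45}, {49} × {45, 46, 47}, {49, 50} × {45, 46, 47}}; |τ_{X×Y}| = 6.

Enumerate products U × V with U ∈ τ_X, V ∈ τ_Y (deduplicated):
  ∅ × ∅ = {} (∅)
  {49} × {45} = {(49,45)}
  {49, 50} × {45} = {(49,45), (50,45)}
  {49} × {45, 46, 47} = {(49,45), (49,46), (49,47)}
  {49, 50} × {45, 46, 47} = {(49,45), (49,46), (49,47), (50,45), (50,46), (50,47)}
These 5 distinct sets form the basis B.
Close under arbitrary unions to get τ_{X×Y}; counting gives |τ_{X×Y}| = 6.
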